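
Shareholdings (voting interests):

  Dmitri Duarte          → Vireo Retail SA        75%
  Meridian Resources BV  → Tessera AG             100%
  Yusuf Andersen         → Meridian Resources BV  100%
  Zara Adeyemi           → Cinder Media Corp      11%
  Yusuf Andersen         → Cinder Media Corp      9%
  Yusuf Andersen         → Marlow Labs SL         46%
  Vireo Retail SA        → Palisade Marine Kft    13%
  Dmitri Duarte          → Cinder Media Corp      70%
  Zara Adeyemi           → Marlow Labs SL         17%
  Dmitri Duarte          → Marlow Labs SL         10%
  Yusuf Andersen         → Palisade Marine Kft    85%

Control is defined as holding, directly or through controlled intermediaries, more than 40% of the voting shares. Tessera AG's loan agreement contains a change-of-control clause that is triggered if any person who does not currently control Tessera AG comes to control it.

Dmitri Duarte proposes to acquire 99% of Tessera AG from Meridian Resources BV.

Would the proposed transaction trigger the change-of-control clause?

Yes

The purchase adds only to Dmitri's holdings (Meridian's stake shrinks), so Dmitri is the only person who could newly come to control Tessera.
Dmitri holds 70% of Cinder, so Dmitri controls Cinder.
Dmitri holds 75% of Vireo, so Dmitri controls Vireo.
Neither Dmitri nor any entity Dmitri controls holds any voting interest in Tessera.
So before the transaction, Dmitri does not control Tessera.
After the purchase, Dmitri holds 99% of Tessera directly, and Meridian's stake falls to 1%.
Dmitri holds 99% of Tessera, so Dmitri controls Tessera.
Dmitri did not control Tessera before and does after, so the clause is triggered.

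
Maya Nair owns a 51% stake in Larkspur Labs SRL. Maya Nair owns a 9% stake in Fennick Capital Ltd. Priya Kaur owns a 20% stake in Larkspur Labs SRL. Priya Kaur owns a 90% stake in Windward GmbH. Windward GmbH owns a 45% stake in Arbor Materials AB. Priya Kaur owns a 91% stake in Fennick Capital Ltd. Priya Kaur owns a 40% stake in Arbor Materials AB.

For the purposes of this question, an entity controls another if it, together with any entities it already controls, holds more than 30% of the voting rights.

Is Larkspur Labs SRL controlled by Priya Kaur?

No

Priya holds 91% of Fennick, so Priya controls Fennick.
Priya holds 90% of Windward, so Priya controls Windward.
Windward and Priya together hold 45% + 40% = 85% of Arbor, so Priya controls Arbor.
In Larkspur, Priya's side holds only 20%, not > 30%.
So Priya does not control Larkspur.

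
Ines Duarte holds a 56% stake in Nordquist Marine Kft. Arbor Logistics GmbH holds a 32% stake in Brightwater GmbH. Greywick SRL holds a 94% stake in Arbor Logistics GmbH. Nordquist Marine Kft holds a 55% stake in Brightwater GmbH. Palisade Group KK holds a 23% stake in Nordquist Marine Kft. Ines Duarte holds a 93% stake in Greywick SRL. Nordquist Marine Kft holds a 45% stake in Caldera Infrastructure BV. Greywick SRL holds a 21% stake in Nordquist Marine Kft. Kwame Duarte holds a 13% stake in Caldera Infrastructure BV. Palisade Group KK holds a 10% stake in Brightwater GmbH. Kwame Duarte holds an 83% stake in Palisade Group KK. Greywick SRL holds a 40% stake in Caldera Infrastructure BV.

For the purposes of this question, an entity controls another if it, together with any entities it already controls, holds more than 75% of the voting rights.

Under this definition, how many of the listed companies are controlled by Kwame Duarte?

Kwame holds 83% of Palisade, so Kwame controls Palisade.
No other company's threshold is met.
Kwame controls 1 company.

1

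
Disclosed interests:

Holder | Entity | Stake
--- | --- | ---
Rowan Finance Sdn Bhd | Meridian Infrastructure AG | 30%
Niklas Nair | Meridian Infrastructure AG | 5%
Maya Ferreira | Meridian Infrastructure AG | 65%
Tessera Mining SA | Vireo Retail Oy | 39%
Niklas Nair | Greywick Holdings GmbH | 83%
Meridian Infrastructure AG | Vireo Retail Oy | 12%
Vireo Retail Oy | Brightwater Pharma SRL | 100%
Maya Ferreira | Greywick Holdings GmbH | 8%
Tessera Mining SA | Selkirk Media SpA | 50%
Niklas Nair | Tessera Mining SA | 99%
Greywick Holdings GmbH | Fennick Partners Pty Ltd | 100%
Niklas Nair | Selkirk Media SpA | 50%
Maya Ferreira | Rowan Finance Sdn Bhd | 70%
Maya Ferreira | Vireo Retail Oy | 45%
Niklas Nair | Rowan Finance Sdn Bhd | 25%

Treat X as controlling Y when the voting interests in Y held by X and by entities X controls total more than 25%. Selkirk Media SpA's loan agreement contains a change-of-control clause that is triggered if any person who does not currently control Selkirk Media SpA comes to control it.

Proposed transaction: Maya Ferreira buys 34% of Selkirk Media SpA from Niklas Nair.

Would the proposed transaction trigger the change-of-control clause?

Yes

The purchase adds only to Maya's holdings (Niklas's stake shrinks), so Maya is the only person who could newly come to control Selkirk.
Maya holds 70% of Rowan, so Maya controls Rowan.
Rowan and Maya together hold 30% + 65% = 95% of Meridian, so Maya controls Meridian.
Maya and Meridian together hold 45% + 12% = 57% of Vireo, so Maya controls Vireo.
Vireo holds 100% of Brightwater, so Maya controls Brightwater.
Neither Maya nor any entity Maya controls holds any voting interest in Selkirk.
So before the transaction, Maya does not control Selkirk.
After the purchase, Maya holds 34% of Selkirk directly, and Niklas's stake falls to 16%.
Maya holds 34% of Selkirk, so Maya controls Selkirk.
Maya did not control Selkirk before and does after, so the clause is triggered.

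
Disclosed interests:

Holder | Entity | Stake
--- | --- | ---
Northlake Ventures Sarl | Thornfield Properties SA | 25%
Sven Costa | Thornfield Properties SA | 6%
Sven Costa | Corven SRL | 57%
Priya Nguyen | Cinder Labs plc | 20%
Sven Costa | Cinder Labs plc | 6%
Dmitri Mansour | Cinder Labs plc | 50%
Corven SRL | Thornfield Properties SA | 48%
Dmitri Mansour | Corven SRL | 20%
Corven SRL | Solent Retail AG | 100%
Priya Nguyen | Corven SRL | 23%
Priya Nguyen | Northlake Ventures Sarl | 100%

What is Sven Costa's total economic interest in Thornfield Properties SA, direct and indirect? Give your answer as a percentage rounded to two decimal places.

33.36%

Sven reaches Thornfield along 2 paths.
Via Corven: 57% × 48% = 27.36%.
Direct stake: 6% = 6%.
Total: 27.36% + 6% = 33.36%.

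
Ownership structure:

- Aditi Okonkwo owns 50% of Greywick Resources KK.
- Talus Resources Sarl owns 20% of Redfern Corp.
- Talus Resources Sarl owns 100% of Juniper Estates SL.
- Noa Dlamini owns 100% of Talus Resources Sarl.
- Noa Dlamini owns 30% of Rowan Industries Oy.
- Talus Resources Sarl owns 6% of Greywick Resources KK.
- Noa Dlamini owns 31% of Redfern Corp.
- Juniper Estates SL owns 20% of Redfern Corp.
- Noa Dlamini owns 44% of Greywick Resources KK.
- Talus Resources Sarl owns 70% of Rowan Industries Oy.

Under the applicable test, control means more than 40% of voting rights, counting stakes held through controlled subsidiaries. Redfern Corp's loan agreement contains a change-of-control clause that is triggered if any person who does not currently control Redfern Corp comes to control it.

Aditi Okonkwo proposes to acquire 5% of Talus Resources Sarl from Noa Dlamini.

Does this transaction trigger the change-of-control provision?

The purchase adds only to Aditi's holdings (Noa's stake shrinks), so Aditi is the only person who could newly come to control Redfern.
Aditi holds 50% of Greywick, so Aditi controls Greywick.
Neither Aditi nor any entity Aditi controls holds any voting interest in Redfern.
So before the transaction, Aditi does not control Redfern.
After the purchase, Aditi holds 5% of Talus directly, and Noa's stake falls to 95%.
Aditi's side now holds 5% of Talus, not > 40%, so Aditi still does not control Talus.
After the transaction, neither Aditi nor any entity Aditi controls holds a voting interest in Redfern, so Aditi still does not control it.
No new person acquires control, so the clause is not triggered.

No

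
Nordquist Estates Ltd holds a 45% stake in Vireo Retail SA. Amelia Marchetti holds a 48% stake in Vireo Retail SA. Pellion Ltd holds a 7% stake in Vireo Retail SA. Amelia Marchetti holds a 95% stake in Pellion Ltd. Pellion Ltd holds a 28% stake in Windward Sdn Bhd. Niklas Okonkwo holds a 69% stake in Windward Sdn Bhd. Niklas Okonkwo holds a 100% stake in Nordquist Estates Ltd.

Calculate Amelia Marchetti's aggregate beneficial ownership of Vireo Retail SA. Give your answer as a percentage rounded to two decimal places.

54.65%

Amelia reaches Vireo along 2 paths.
Direct stake: 48% = 48%.
Via Pellion: 95% × 7% = 6.65%.
Total: 48% + 6.65% = 54.65%.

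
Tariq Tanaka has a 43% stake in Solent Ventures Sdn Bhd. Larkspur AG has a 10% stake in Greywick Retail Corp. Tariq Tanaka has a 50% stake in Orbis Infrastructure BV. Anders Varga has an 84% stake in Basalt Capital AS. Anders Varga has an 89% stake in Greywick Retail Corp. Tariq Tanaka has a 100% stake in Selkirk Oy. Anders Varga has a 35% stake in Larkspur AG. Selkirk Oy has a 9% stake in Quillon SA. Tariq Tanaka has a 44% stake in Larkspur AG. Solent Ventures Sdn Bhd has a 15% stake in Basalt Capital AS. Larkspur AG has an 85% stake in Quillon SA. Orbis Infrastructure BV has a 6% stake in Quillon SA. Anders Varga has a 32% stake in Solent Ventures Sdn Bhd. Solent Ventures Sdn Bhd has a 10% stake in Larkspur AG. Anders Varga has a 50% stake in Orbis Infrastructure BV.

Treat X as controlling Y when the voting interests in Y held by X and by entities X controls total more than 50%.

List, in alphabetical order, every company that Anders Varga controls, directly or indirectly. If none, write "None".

Basalt Capital AS, Greywick Retail Corp

Anders holds 89% of Greywick, so Anders controls Greywick.
Anders holds 84% of Basalt, so Anders controls Basalt.
No other company's threshold is met.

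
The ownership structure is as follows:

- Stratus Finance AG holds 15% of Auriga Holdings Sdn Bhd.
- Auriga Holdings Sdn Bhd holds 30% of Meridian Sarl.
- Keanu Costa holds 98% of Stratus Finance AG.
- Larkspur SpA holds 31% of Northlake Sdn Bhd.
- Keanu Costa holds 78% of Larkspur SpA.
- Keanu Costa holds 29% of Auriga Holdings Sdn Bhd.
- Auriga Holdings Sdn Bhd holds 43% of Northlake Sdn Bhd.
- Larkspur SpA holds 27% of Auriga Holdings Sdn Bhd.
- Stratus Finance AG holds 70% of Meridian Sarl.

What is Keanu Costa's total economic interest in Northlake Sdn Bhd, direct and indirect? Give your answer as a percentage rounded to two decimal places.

52.03%

Keanu reaches Northlake along 4 paths.
Via Larkspur: 78% × 31% = 24.18%.
Via Larkspur → Auriga: 78% × 27% × 43% = 9.0558%.
Via Auriga: 29% × 43% = 12.47%.
Via Stratus → Auriga: 98% × 15% × 43% = 6.321%.
Total: 24.18% + 9.0558% + 12.47% + 6.321% = 52.0268%.
Rounded: 52.03%.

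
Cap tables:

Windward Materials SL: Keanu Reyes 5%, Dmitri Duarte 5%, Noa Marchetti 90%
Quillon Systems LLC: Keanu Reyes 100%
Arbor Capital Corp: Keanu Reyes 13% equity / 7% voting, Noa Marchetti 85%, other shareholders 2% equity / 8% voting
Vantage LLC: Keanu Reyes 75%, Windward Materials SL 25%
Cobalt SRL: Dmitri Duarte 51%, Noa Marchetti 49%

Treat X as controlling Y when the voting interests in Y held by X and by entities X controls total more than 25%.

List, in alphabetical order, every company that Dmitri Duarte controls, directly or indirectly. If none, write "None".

Cobalt SRL

Dmitri holds 51% of Cobalt, so Dmitri controls Cobalt.
No other company's threshold is met.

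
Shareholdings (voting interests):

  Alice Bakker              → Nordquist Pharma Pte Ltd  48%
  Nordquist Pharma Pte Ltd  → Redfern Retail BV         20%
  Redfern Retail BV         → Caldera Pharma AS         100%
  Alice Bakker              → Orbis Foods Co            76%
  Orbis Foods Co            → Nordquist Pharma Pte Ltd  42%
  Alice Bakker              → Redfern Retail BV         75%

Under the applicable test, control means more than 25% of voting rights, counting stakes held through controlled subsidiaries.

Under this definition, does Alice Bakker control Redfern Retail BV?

Alice holds 76% of Orbis, so Alice controls Orbis.
Orbis and Alice together hold 42% + 48% = 90% of Nordquist, so Alice controls Nordquist.
Alice and Nordquist together hold 75% + 20% = 95% of Redfern, so Alice controls Redfern.

Yes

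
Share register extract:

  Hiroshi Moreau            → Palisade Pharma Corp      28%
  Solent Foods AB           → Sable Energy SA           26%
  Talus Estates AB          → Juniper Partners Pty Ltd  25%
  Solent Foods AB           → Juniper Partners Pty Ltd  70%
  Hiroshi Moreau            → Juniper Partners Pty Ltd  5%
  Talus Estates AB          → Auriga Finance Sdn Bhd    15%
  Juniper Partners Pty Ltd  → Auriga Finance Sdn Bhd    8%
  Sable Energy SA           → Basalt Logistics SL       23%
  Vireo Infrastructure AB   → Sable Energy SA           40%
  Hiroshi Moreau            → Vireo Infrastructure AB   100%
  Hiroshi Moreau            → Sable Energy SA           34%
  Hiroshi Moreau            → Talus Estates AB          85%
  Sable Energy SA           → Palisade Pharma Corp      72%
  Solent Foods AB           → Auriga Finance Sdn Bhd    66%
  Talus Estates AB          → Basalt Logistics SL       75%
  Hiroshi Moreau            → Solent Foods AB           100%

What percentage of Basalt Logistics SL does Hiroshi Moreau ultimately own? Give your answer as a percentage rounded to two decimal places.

86.75%

Hiroshi reaches Basalt along 4 paths.
Via Talus: 85% × 75% = 63.75%.
Via Sable: 34% × 23% = 7.82%.
Via Vireo → Sable: 100% × 40% × 23% = 9.2%.
Via Solent → Sable: 100% × 26% × 23% = 5.98%.
Total: 63.75% + 7.82% + 9.2% + 5.98% = 86.75%.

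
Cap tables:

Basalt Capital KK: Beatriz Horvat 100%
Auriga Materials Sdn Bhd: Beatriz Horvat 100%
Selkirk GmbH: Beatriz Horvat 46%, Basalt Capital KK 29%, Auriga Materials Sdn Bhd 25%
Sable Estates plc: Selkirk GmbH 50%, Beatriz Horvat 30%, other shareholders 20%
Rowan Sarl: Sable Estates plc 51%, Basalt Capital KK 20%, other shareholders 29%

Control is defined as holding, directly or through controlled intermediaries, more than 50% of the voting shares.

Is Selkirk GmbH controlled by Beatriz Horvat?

Yes

Beatriz holds 100% of Auriga, so Beatriz controls Auriga.
Beatriz holds 100% of Basalt, so Beatriz controls Basalt.
Beatriz and Basalt and Auriga together hold 46% + 29% + 25% = 100% of Selkirk, so Beatriz controls Selkirk.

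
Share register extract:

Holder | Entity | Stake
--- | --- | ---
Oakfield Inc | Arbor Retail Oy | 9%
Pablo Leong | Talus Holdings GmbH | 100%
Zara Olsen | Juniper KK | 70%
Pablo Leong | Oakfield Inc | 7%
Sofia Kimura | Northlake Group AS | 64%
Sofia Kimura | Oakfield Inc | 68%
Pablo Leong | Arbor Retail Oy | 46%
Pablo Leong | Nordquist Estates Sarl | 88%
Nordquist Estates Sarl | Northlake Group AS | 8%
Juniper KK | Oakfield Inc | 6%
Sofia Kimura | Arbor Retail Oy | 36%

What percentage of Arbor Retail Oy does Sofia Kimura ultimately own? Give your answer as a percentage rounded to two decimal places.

Sofia reaches Arbor along 2 paths.
Direct stake: 36% = 36%.
Via Oakfield: 68% × 9% = 6.12%.
Total: 36% + 6.12% = 42.12%.

42.12%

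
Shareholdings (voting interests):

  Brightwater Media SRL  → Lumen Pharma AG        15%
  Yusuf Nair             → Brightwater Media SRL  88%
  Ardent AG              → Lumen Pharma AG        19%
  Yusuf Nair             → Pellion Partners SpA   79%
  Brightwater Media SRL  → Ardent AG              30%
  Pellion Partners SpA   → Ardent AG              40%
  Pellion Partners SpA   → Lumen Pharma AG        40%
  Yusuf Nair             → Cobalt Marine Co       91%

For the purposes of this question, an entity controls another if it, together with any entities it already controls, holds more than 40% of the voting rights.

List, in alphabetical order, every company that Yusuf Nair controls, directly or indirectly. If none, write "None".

Ardent AG, Brightwater Media SRL, Cobalt Marine Co, Lumen Pharma AG, Pellion Partners SpA

Yusuf holds 91% of Cobalt, so Yusuf controls Cobalt.
Yusuf holds 79% of Pellion, so Yusuf controls Pellion.
Yusuf holds 88% of Brightwater, so Yusuf controls Brightwater.
Brightwater and Pellion together hold 30% + 40% = 70% of Ardent, so Yusuf controls Ardent.
Pellion and Ardent and Brightwater together hold 40% + 19% + 15% = 74% of Lumen, so Yusuf controls Lumen.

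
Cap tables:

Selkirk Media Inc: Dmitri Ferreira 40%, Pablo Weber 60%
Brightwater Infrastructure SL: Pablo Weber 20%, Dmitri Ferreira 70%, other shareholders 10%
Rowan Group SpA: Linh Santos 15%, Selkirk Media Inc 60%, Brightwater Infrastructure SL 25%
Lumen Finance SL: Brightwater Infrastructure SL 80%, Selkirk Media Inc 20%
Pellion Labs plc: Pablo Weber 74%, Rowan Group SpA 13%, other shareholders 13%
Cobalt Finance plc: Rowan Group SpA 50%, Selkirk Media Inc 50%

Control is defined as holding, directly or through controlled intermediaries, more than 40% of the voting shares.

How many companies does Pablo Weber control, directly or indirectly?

4

Pablo holds 60% of Selkirk, so Pablo controls Selkirk.
Selkirk holds 60% of Rowan, so Pablo controls Rowan.
Pablo and Rowan together hold 74% + 13% = 87% of Pellion, so Pablo controls Pellion.
Rowan and Selkirk together hold 50% + 50% = 100% of Cobalt, so Pablo controls Cobalt.
No other company's threshold is met.
Pablo controls 4 companies.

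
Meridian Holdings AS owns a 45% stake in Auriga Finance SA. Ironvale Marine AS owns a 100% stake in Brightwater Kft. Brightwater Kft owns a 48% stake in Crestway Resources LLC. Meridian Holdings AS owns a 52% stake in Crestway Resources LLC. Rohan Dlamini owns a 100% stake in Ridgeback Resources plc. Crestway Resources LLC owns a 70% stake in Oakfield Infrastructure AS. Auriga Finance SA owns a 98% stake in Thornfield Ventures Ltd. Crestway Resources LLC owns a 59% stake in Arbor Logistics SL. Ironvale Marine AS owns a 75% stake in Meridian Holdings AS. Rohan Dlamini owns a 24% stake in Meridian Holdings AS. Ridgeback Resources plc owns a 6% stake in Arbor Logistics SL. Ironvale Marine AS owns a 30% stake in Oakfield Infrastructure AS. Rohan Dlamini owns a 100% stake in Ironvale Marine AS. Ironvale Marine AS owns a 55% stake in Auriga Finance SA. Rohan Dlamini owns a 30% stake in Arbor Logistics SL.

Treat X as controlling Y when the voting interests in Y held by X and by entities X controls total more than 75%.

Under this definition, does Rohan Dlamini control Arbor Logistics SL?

Yes

Rohan holds 100% of Ironvale, so Rohan controls Ironvale.
Ironvale holds 100% of Brightwater, so Rohan controls Brightwater.
Ironvale and Rohan together hold 75% + 24% = 99% of Meridian, so Rohan controls Meridian.
Brightwater and Meridian together hold 48% + 52% = 100% of Crestway, so Rohan controls Crestway.
Rohan holds 100% of Ridgeback, so Rohan controls Ridgeback.
Crestway and Rohan and Ridgeback together hold 59% + 30% + 6% = 95% of Arbor, so Rohan controls Arbor.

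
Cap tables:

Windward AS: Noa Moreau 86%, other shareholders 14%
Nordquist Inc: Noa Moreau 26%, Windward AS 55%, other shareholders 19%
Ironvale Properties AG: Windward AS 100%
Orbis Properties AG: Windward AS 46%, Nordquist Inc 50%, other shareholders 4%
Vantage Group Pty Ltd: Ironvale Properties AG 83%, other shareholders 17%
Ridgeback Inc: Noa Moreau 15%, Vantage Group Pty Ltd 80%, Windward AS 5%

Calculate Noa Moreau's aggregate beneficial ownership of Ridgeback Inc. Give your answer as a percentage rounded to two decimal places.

Noa reaches Ridgeback along 3 paths.
Direct stake: 15% = 15%.
Via Windward → Ironvale → Vantage: 86% × 100% × 83% × 80% = 57.104%.
Via Windward: 86% × 5% = 4.3%.
Total: 15% + 57.104% + 4.3% = 76.404%.
Rounded: 76.40%.

76.40%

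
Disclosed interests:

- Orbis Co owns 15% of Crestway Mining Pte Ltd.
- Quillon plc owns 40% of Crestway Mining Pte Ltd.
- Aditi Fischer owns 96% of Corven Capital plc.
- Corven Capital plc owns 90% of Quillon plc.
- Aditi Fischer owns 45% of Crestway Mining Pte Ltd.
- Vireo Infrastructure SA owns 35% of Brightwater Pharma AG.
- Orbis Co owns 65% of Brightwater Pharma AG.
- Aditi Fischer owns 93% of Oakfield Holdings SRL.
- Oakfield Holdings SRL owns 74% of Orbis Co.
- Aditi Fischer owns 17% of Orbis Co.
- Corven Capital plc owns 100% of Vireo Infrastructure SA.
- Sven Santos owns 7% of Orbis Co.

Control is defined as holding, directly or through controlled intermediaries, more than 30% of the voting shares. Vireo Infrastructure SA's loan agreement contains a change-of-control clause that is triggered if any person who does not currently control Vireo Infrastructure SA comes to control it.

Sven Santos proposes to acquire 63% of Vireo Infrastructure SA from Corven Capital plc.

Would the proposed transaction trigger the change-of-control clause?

Yes

The purchase adds only to Sven's holdings (Corven's stake shrinks), so Sven is the only person who could newly come to control Vireo.
Sven's largest direct stake is 7% in Orbis, which does not meet the threshold, so Sven controls no company.
Neither Sven nor any entity Sven controls holds any voting interest in Vireo.
So before the transaction, Sven does not control Vireo.
After the purchase, Sven holds 63% of Vireo directly, and Corven's stake falls to 37%.
Sven holds 63% of Vireo, so Sven controls Vireo.
Sven did not control Vireo before and does after, so the clause is triggered.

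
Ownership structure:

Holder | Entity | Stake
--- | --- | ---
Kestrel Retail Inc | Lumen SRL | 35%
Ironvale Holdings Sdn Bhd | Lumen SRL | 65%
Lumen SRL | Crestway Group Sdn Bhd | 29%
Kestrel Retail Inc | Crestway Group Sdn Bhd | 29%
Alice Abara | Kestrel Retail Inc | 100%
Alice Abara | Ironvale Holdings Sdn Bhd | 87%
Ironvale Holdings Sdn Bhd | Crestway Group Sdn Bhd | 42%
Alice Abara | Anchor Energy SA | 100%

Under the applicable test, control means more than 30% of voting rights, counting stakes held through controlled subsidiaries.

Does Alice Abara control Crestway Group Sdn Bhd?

Alice holds 100% of Kestrel, so Alice controls Kestrel.
Alice holds 87% of Ironvale, so Alice controls Ironvale.
Kestrel and Ironvale together hold 35% + 65% = 100% of Lumen, so Alice controls Lumen.
Kestrel and Lumen and Ironvale together hold 29% + 29% + 42% = 100% of Crestway, so Alice controls Crestway.

Yes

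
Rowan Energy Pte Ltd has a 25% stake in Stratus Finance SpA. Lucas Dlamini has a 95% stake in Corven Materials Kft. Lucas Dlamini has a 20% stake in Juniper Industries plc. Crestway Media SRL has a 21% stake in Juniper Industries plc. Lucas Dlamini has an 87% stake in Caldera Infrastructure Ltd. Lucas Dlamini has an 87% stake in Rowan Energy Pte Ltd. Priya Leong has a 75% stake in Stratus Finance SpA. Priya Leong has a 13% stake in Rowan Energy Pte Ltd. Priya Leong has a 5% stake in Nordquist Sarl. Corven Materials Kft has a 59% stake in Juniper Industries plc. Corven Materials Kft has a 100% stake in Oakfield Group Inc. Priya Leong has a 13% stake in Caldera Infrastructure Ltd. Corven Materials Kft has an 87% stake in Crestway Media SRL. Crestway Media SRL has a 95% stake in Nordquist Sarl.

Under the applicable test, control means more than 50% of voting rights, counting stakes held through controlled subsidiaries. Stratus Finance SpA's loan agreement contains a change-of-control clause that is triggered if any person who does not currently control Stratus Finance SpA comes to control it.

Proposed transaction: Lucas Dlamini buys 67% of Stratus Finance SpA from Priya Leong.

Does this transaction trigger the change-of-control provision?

Yes

The purchase adds only to Lucas's holdings (Priya's stake shrinks), so Lucas is the only person who could newly come to control Stratus.
Lucas holds 87% of Caldera, so Lucas controls Caldera.
Lucas holds 87% of Rowan, so Lucas controls Rowan.
Lucas holds 95% of Corven, so Lucas controls Corven.
Corven holds 87% of Crestway, so Lucas controls Crestway.
Corven holds 100% of Oakfield, so Lucas controls Oakfield.
Crestway and Lucas and Corven together hold 21% + 20% + 59% = 100% of Juniper, so Lucas controls Juniper.
Crestway holds 95% of Nordquist, so Lucas controls Nordquist.
In Stratus, Lucas's side holds only 25%, not > 50%.
So before the transaction, Lucas does not control Stratus.
After the purchase, Lucas holds 67% of Stratus directly, and Priya's stake falls to 8%.
Rowan and Lucas together hold 25% + 67% = 92% of Stratus, so Lucas controls Stratus.
Lucas did not control Stratus before and does after, so the clause is triggered.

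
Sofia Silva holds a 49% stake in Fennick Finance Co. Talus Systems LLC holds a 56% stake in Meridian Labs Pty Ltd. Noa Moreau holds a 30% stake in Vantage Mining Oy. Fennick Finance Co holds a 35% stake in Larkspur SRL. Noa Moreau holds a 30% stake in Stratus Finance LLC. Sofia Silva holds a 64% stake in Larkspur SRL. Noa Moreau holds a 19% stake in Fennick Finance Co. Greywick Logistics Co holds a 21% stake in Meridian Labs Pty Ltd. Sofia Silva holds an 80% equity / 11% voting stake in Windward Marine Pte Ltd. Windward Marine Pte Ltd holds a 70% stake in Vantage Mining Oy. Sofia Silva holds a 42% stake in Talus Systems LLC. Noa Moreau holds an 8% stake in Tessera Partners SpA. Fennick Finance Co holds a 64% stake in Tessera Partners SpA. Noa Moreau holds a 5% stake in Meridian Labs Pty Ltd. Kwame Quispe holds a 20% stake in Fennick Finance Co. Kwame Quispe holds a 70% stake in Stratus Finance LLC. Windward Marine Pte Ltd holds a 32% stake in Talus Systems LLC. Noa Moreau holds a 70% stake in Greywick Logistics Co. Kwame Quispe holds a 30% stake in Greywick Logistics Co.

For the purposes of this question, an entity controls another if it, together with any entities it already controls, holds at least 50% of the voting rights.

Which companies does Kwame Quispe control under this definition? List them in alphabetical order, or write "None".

Stratus Finance LLC

Kwame holds 70% of Stratus, so Kwame controls Stratus.
No other company's threshold is met.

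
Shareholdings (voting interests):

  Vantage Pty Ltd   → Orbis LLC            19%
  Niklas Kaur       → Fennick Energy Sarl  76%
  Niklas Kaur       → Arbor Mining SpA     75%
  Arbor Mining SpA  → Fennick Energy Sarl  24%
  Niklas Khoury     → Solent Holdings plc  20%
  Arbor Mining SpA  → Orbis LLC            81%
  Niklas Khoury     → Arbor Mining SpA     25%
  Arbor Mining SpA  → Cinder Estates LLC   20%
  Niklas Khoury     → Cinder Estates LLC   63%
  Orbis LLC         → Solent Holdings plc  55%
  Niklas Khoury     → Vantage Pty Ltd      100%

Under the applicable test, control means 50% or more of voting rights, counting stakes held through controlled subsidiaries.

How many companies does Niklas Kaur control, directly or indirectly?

4

Niklas Kaur holds 75% of Arbor, so Niklas Kaur controls Arbor.
Arbor holds 81% of Orbis, so Niklas Kaur controls Orbis.
Orbis holds 55% of Solent, so Niklas Kaur controls Solent.
Niklas Kaur and Arbor together hold 76% + 24% = 100% of Fennick, so Niklas Kaur controls Fennick.
No other company's threshold is met.
Niklas Kaur controls 4 companies.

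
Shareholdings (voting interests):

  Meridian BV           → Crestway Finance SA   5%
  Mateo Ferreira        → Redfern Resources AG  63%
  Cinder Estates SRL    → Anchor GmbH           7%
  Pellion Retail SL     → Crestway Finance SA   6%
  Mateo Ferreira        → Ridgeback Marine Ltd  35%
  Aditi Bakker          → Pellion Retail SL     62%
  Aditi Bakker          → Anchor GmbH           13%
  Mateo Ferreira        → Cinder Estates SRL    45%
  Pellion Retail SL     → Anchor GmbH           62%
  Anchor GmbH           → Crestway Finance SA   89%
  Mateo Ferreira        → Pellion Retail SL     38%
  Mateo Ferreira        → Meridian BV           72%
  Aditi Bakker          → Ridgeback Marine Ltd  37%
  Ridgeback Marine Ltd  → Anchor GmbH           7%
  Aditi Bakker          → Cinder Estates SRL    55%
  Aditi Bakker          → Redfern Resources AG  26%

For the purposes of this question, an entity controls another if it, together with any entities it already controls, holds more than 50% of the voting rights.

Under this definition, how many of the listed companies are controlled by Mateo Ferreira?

Mateo holds 72% of Meridian, so Mateo controls Meridian.
Mateo holds 63% of Redfern, so Mateo controls Redfern.
No other company's threshold is met.
Mateo controls 2 companies.

2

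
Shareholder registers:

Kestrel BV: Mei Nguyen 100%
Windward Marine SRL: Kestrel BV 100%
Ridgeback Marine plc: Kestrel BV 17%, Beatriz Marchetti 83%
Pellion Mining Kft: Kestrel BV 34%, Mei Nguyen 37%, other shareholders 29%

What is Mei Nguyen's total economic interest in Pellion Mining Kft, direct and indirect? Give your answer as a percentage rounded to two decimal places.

Mei reaches Pellion along 2 paths.
Via Kestrel: 100% × 34% = 34%.
Direct stake: 37% = 37%.
Total: 34% + 37% = 71%.
Rounded: 71.00%.

71.00%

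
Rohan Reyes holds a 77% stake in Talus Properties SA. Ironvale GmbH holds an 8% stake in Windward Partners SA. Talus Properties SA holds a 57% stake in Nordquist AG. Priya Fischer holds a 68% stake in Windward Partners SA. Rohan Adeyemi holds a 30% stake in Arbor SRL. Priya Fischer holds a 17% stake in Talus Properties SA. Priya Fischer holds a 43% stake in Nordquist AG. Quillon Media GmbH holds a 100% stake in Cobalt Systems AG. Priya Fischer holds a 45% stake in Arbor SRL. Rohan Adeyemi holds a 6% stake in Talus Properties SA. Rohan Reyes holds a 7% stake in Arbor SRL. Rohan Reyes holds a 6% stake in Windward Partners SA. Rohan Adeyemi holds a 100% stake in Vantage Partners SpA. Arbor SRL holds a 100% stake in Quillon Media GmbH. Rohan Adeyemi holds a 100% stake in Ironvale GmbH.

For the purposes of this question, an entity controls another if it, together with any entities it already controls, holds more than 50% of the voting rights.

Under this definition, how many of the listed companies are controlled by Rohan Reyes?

2

Rohan Reyes holds 77% of Talus, so Rohan Reyes controls Talus.
Talus holds 57% of Nordquist, so Rohan Reyes controls Nordquist.
No other company's threshold is met.
Rohan Reyes controls 2 companies.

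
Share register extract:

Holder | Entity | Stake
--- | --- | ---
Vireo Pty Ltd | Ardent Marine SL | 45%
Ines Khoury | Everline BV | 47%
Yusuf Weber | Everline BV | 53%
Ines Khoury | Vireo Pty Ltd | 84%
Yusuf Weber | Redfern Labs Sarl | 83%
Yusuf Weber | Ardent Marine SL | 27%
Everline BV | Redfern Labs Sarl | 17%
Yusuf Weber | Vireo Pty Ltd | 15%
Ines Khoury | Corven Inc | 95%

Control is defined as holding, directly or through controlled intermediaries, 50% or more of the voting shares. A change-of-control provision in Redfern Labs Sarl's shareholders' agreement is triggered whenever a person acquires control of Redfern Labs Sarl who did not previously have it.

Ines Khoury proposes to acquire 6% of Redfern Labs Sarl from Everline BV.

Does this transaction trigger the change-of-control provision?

The purchase adds only to Ines's holdings (Everline's stake shrinks), so Ines is the only person who could newly come to control Redfern.
Ines holds 95% of Corven, so Ines controls Corven.
Ines holds 84% of Vireo, so Ines controls Vireo.
Neither Ines nor any entity Ines controls holds any voting interest in Redfern.
So before the transaction, Ines does not control Redfern.
After the purchase, Ines holds 6% of Redfern directly, and Everline's stake falls to 11%.
After the transaction, Ines's side holds 6% of Redfern, not ≥ 50%, so Ines still does not control Redfern.
No new person acquires control, so the clause is not triggered.

No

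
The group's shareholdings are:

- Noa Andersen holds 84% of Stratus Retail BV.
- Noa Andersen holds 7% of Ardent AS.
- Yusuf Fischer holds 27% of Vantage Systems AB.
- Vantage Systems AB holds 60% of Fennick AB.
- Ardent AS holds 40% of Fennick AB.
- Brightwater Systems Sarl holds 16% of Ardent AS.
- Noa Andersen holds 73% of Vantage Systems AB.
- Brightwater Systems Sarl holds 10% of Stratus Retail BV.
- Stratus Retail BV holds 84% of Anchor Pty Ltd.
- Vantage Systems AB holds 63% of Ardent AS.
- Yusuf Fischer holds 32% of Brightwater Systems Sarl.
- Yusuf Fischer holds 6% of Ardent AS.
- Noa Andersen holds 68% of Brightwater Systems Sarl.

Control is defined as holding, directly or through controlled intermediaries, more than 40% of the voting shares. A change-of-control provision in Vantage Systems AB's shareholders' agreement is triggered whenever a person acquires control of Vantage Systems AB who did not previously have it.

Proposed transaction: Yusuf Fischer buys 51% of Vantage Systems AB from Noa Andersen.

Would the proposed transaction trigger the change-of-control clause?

Yes

The purchase adds only to Yusuf's holdings (Noa's stake shrinks), so Yusuf is the only person who could newly come to control Vantage.
Yusuf's largest direct stake is 32% in Brightwater, which does not meet the threshold, so Yusuf controls no company.
In Vantage, Yusuf's side holds only 27%, not > 40%.
So before the transaction, Yusuf does not control Vantage.
After the purchase, Yusuf's direct stake in Vantage rises to 27% + 51% = 78%, and Noa's stake falls to 22%.
Yusuf holds 78% of Vantage, so Yusuf controls Vantage.
Yusuf did not control Vantage before and does after, so the clause is triggered.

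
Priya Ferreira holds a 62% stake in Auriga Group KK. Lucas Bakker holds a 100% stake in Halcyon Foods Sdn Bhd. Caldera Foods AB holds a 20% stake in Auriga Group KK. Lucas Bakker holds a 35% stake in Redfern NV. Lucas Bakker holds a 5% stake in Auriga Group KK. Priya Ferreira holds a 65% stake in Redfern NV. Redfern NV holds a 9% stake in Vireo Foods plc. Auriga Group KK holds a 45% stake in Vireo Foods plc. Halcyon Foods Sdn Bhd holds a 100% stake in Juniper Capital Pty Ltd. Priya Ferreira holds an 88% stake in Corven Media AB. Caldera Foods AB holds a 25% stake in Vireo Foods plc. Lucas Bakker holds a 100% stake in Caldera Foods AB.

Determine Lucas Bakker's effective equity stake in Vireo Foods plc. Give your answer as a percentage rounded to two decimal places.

39.40%

Lucas reaches Vireo along 4 paths.
Via Caldera: 100% × 25% = 25%.
Via Caldera → Auriga: 100% × 20% × 45% = 9%.
Via Auriga: 5% × 45% = 2.25%.
Via Redfern: 35% × 9% = 3.15%.
Total: 25% + 9% + 2.25% + 3.15% = 39.4%.
Rounded: 39.40%.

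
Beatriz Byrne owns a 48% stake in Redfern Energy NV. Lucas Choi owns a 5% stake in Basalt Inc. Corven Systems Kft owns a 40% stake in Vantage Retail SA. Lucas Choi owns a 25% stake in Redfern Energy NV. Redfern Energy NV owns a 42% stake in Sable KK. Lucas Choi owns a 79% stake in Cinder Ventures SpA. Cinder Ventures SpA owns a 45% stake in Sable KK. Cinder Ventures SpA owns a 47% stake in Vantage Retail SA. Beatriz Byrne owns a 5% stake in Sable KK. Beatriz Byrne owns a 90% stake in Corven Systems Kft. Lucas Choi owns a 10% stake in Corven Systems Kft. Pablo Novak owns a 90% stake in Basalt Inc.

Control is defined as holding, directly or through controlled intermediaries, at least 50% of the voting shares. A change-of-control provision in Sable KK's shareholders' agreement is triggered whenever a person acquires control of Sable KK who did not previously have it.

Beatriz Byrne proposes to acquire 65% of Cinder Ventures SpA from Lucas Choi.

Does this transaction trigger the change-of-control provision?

Yes

The purchase adds only to Beatriz's holdings (Lucas's stake shrinks), so Beatriz is the only person who could newly come to control Sable.
Beatriz holds 90% of Corven, so Beatriz controls Corven.
In Sable, Beatriz's side holds only 5%, not ≥ 50%.
So before the transaction, Beatriz does not control Sable.
After the purchase, Beatriz holds 65% of Cinder directly, and Lucas's stake falls to 14%.
Beatriz holds 65% of Cinder, so Beatriz controls Cinder.
Beatriz and Cinder together hold 5% + 45% = 50% of Sable, so Beatriz controls Sable.
Beatriz did not control Sable before and does after, so the clause is triggered.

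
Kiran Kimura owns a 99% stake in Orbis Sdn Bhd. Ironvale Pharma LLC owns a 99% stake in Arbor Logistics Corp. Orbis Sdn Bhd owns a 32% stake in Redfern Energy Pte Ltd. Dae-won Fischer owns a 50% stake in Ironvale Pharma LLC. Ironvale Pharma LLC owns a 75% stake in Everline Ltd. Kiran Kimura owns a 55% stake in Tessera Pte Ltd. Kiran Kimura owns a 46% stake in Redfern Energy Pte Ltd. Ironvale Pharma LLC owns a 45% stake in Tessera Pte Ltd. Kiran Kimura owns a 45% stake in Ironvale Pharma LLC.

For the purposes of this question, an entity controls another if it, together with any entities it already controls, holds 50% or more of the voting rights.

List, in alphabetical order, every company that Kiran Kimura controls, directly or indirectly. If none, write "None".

Kiran holds 99% of Orbis, so Kiran controls Orbis.
Orbis and Kiran together hold 32% + 46% = 78% of Redfern, so Kiran controls Redfern.
Kiran holds 55% of Tessera, so Kiran controls Tessera.
No other company's threshold is met.

Orbis Sdn Bhd, Redfern Energy Pte Ltd, Tessera Pte Ltd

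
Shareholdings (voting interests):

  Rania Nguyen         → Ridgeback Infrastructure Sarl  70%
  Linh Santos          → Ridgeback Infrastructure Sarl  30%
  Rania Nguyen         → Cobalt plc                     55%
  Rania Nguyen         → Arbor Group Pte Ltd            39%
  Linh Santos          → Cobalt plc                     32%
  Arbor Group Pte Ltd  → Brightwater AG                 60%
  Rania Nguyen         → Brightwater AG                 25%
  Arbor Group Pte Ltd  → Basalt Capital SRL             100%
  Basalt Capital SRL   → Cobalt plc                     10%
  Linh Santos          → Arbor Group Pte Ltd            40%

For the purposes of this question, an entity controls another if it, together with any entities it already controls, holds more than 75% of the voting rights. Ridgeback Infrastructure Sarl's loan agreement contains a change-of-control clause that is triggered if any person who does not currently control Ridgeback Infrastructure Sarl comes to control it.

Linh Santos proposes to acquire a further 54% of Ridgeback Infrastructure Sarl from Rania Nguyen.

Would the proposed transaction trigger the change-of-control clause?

The purchase adds only to Linh's holdings (Rania's stake shrinks), so Linh is the only person who could newly come to control Ridgeback.
Linh's largest direct stake is 40% in Arbor, which does not meet the threshold, so Linh controls no company.
In Ridgeback, Linh's side holds only 30%, not > 75%.
So before the transaction, Linh does not control Ridgeback.
After the purchase, Linh's direct stake in Ridgeback rises to 30% + 54% = 84%, and Rania's stake falls to 16%.
Linh holds 84% of Ridgeback, so Linh controls Ridgeback.
Linh did not control Ridgeback before and does after, so the clause is triggered.

Yes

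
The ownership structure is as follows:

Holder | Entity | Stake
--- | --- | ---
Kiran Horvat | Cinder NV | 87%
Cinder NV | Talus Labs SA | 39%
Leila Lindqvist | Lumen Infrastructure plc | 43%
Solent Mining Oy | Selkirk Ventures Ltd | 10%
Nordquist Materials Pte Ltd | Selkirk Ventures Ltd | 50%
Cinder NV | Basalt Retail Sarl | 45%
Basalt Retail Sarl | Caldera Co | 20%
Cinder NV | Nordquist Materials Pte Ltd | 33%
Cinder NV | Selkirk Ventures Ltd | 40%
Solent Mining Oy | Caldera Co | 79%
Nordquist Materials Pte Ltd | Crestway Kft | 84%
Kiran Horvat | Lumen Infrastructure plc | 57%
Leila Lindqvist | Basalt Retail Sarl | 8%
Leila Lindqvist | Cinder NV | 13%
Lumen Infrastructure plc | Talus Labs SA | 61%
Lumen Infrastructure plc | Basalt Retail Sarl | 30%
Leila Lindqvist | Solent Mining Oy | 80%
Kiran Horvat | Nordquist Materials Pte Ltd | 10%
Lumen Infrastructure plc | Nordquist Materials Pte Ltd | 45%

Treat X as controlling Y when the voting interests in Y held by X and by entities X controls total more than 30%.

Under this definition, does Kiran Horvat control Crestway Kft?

Kiran holds 87% of Cinder, so Kiran controls Cinder.
Kiran holds 57% of Lumen, so Kiran controls Lumen.
Cinder and Lumen and Kiran together hold 33% + 45% + 10% = 88% of Nordquist, so Kiran controls Nordquist.
Nordquist holds 84% of Crestway, so Kiran controls Crestway.

Yes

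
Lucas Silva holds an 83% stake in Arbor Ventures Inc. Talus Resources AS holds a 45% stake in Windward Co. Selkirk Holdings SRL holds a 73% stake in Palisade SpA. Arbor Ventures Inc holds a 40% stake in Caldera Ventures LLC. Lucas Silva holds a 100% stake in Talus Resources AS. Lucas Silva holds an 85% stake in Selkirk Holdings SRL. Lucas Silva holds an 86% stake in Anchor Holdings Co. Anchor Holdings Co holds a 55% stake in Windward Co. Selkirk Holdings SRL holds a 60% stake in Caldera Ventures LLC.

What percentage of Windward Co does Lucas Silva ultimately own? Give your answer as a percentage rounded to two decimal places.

Lucas reaches Windward along 2 paths.
Via Talus: 100% × 45% = 45%.
Via Anchor: 86% × 55% = 47.3%.
Total: 45% + 47.3% = 92.3%.
Rounded: 92.30%.

92.30%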